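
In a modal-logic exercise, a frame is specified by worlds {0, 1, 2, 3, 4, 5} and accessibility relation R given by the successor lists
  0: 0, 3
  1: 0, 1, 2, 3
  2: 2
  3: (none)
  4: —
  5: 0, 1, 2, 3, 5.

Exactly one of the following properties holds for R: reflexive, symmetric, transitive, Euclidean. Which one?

transitive

Reflexive: no — 3 is not related to itself.
Symmetric: no — 0 R 3 but not 3 R 0.
Transitive: yes — every two-step R-path is closed by a direct edge.
Euclidean: no — 1 R 0 and 1 R 2, but not 0 R 2.
Only transitive holds.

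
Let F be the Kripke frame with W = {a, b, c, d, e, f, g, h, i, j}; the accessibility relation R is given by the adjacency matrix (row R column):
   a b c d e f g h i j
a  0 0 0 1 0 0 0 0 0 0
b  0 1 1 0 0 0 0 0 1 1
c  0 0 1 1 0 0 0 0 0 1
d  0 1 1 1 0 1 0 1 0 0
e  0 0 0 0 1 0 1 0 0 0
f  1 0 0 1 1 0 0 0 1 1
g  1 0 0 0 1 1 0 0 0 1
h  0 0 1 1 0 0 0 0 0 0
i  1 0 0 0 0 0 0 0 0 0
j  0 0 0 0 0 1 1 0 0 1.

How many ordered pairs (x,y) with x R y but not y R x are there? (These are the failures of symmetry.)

13

Enumerating: (a,d), (b,c), (b,i), (b,j), (c,j), (d,b), (f,a), (f,e), (f,i), (g,a), (g,f), (h,c), (i,a).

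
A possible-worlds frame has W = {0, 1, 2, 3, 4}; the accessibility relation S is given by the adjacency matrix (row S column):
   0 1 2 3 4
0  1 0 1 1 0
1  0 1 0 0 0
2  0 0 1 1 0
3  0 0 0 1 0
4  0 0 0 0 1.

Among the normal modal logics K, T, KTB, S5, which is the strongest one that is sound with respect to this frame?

T

Reflexive (axiom T): yes — every world is S-related to itself.
Symmetric (axiom B): no — 0 S 2 but not 2 S 0.
Euclidean (axiom 5): no — 0 S 3 and 0 S 2, but not 3 S 2.
So F validates K, T; KTB would additionally require S to be symmetric. The strongest is T.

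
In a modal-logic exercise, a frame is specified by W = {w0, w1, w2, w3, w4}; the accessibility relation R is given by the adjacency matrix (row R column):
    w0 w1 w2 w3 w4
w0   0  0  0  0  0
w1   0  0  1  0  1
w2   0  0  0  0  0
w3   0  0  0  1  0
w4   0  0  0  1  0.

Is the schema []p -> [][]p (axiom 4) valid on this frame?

The schema 4 characterises exactly the transitive frames.
Transitive: no — w1 R w4 and w4 R w3, but not w1 R w3.

No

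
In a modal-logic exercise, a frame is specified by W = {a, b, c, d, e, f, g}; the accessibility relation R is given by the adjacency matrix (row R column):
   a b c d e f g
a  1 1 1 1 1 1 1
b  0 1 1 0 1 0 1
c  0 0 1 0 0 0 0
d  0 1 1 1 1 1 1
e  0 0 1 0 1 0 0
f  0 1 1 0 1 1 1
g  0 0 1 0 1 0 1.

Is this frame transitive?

Yes

Transitive: yes — every two-step R-path is closed by a direct edge.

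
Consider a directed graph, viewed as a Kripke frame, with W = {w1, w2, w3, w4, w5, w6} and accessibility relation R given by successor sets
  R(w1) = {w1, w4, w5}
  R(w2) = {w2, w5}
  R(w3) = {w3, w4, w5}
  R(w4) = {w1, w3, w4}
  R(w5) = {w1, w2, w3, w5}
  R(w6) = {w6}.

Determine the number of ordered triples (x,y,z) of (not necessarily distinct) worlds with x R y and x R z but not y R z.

Enumerating: (w1,w4,w5), (w1,w5,w4), (w3,w4,w5), (w3,w5,w4), (w4,w1,w3), (w4,w3,w1), (w5,w1,w2), (w5,w1,w3), (w5,w2,w1), (w5,w2,w3), (w5,w3,w1), (w5,w3,w2).

12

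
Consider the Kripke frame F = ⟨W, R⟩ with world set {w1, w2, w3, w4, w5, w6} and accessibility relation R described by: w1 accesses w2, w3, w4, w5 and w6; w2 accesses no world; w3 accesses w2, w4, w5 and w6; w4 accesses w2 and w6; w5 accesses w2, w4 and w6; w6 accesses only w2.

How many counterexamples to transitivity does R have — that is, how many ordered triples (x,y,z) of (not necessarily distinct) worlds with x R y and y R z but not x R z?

R is transitive; there are no such tuples.

0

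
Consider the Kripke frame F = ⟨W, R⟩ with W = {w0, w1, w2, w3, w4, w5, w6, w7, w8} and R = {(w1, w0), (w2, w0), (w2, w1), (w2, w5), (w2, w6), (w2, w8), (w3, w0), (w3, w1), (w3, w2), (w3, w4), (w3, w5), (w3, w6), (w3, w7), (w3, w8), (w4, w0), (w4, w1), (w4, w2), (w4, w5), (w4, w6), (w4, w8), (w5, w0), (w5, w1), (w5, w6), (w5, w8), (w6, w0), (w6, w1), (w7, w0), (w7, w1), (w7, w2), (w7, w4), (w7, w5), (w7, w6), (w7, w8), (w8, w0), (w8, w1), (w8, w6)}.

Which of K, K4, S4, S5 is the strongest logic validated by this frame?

K4

Transitive (axiom 4): yes — every two-step R-path is closed by a direct edge.
Reflexive (axiom T): no — w0 is not related to itself.
Euclidean (axiom 5): no — w2 R w0 and w2 R w1, but not w0 R w1.
So F validates K, K4; S4 would additionally require R to be reflexive. The strongest is K4.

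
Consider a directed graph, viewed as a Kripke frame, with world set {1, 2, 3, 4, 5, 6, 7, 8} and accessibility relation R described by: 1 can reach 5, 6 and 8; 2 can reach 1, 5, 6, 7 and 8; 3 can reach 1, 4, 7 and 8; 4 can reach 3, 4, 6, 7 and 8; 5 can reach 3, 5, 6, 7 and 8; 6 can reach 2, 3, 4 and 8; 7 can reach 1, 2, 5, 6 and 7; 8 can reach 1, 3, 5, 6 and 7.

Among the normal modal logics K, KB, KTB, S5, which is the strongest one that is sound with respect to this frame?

K

Symmetric (axiom B): no — 1 R 5 but not 5 R 1.
Reflexive (axiom T): no — 1 is not related to itself.
Euclidean (axiom 5): no — 1 R 6 and 1 R 5, but not 6 R 5.
So F validates K; KB would additionally require R to be symmetric. The strongest is K.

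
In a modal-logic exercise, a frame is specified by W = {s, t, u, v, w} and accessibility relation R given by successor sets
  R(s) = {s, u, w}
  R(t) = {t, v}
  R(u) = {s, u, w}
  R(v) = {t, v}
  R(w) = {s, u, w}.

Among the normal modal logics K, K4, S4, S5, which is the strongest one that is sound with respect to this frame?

S5

Transitive (axiom 4): yes — every two-step R-path is closed by a direct edge.
Reflexive (axiom T): yes — every world is R-related to itself.
Euclidean (axiom 5): yes — any two successors of a common world are R-related.
So F validates K, K4, S4, S5. The strongest is S5.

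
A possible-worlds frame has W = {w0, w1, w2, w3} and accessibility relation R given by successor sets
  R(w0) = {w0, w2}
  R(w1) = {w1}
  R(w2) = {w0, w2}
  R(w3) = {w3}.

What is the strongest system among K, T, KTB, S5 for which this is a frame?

S5

Reflexive (axiom T): yes — every world is R-related to itself.
Symmetric (axiom B): yes — every pair in R has its reverse in R.
Euclidean (axiom 5): yes — any two successors of a common world are R-related.
So F validates K, T, KTB, S5. The strongest is S5.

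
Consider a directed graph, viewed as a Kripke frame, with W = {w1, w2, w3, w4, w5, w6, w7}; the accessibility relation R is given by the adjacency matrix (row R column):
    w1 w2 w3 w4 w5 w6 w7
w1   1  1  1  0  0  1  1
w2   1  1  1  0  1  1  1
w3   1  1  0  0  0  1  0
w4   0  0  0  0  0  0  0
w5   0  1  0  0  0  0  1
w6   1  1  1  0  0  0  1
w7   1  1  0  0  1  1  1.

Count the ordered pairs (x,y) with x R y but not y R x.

R is symmetric; there are no such tuples.

0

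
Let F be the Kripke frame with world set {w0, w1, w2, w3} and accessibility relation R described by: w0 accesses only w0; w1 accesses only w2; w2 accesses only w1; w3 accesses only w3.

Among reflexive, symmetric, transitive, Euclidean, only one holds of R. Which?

symmetric

Reflexive: no — w1 is not related to itself.
Symmetric: yes — every pair in R has its reverse in R.
Transitive: no — w1 R w2 and w2 R w1, but not w1 R w1.
Euclidean: no — w1 R w2 and w1 R w2, but not w2 R w2.
Only symmetric holds.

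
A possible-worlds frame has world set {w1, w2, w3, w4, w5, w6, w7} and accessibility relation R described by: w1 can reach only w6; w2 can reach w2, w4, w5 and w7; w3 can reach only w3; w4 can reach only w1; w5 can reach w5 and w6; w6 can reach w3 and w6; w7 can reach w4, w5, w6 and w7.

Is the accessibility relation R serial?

Serial: yes — every world has a successor (e.g. w1 R w6).

Yes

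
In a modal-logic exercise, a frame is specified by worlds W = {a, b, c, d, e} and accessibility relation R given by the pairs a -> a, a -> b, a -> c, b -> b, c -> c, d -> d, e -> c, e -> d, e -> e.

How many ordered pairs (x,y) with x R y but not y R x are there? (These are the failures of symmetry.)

Enumerating: (a,b), (a,c), (e,c), (e,d).

4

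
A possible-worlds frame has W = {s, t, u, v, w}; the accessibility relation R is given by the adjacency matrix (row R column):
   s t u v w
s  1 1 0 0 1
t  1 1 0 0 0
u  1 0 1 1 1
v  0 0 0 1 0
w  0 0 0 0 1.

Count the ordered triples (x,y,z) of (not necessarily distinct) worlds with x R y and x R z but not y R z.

Enumerating: (s,t,w), (s,w,s), (s,w,t), (u,s,u), (u,s,v), (u,v,s), (u,v,u), (u,v,w), (u,w,s), (u,w,u), (u,w,v).

11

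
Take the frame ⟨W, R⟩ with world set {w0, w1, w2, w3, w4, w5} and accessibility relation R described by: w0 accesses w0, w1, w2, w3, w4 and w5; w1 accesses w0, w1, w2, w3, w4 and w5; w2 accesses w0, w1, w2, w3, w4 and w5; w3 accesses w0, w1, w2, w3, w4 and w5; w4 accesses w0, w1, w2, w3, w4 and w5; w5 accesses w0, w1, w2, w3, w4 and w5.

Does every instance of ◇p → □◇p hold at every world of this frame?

Axiom 5 corresponds to the accessibility relation being Euclidean.
Euclidean: yes — any two successors of a common world are R-related.

Yes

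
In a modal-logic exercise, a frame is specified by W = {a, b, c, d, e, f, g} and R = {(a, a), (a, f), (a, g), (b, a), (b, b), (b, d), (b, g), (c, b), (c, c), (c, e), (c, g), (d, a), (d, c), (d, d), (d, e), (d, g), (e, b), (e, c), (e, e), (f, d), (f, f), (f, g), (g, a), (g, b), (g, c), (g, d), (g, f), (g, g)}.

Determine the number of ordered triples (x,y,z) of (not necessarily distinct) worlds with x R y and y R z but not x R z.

Enumerating: (a,f,d), (a,g,b), (a,g,c), (a,g,d), (b,a,f), (b,d,c), (b,d,e), (b,g,c), (b,g,f), (c,b,a), (c,b,d), (c,g,a), … and 19 more.
Total: 31.

31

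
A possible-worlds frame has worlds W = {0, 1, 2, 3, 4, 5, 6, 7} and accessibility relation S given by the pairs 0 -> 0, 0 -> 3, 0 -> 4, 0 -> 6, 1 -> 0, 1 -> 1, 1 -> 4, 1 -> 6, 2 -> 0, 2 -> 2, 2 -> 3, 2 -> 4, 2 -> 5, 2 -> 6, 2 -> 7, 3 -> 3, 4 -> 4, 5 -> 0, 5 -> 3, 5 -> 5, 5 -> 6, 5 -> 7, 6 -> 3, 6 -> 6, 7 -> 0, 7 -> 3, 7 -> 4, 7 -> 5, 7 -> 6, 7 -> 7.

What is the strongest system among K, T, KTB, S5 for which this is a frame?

Reflexive (axiom T): yes — every world is S-related to itself.
Symmetric (axiom B): no — 0 S 3 but not 3 S 0.
Euclidean (axiom 5): no — 0 S 3 and 0 S 4, but not 3 S 4.
So F validates K, T; KTB would additionally require S to be symmetric. The strongest is T.

T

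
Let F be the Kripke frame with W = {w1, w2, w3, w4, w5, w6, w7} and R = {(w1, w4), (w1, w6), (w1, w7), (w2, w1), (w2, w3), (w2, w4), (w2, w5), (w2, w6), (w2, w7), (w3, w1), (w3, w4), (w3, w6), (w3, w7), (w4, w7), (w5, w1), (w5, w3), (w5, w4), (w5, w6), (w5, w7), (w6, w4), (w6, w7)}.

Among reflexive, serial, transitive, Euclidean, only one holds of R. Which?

transitive

Reflexive: no — w1 is not related to itself.
Serial: no — w7 has no R-successor.
Transitive: yes — every two-step R-path is closed by a direct edge.
Euclidean: no — w1 R w4 and w1 R w6, but not w4 R w6.
Only transitive holds.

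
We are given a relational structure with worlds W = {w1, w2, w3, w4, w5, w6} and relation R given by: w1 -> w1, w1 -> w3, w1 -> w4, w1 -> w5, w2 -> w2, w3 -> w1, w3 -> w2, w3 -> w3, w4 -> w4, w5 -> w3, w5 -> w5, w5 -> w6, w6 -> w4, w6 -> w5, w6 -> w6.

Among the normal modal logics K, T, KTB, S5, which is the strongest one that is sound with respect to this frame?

T

Reflexive (axiom T): yes — every world is R-related to itself.
Symmetric (axiom B): no — w1 R w4 but not w4 R w1.
Euclidean (axiom 5): no — w1 R w3 and w1 R w4, but not w3 R w4.
So F validates K, T; KTB would additionally require R to be symmetric. The strongest is T.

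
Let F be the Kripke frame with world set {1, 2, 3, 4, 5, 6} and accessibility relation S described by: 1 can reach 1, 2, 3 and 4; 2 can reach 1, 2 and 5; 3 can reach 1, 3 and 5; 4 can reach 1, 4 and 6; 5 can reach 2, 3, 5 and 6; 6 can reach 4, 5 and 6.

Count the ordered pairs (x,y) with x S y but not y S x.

0

S is symmetric; there are no such tuples.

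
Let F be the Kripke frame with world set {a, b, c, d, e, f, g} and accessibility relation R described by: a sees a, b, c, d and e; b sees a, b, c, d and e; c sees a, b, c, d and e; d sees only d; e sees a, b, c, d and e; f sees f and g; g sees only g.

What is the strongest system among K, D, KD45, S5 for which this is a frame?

Serial (axiom D): yes — every world has a successor (e.g. a R a).
Euclidean (axiom 5): no — a R d and a R b, but not d R b.
Transitive (axiom 4): yes — every two-step R-path is closed by a direct edge.
Reflexive (axiom T): yes — every world is R-related to itself.
So F validates K, D; KD45 would additionally require R to be Euclidean. The strongest is D.

D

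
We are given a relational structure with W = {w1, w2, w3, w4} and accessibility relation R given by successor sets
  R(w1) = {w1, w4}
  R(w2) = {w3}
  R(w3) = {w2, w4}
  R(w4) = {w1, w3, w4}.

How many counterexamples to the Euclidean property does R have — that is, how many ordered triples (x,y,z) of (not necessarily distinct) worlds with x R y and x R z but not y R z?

Enumerating: (w2,w3,w3), (w3,w2,w2), (w3,w2,w4), (w3,w4,w2), (w4,w1,w3), (w4,w3,w1), (w4,w3,w3).

7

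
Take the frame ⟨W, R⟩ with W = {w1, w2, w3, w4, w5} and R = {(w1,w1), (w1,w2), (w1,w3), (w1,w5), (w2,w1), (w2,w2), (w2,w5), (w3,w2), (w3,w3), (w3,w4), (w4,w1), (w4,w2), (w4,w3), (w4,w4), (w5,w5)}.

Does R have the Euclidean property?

Euclidean: no — w1 R w2 and w1 R w3, but not w2 R w3.

No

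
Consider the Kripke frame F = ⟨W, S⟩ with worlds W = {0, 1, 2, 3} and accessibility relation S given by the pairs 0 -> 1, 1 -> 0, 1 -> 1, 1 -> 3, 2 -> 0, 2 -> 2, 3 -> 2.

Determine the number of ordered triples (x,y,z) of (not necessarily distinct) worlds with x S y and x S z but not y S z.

Enumerating: (1,0,0), (1,0,3), (1,3,0), (1,3,1), (1,3,3), (2,0,0), (2,0,2).

7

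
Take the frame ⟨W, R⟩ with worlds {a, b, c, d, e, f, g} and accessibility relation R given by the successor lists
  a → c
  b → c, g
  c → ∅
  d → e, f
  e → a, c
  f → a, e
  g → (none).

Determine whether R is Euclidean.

No

Euclidean: no — b R c and b R g, but not c R g.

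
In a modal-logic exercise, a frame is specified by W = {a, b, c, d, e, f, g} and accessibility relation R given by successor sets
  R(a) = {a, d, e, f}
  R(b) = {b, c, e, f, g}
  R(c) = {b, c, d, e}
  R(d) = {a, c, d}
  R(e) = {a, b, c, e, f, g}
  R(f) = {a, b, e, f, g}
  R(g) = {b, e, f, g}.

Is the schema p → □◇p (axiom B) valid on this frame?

Yes

By correspondence theory, B is valid on a frame iff R is symmetric.
Symmetric: yes — every pair in R has its reverse in R.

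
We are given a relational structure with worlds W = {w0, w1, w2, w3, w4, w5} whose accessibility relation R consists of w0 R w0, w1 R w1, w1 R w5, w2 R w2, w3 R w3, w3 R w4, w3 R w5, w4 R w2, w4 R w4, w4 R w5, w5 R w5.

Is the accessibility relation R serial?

Serial: yes — every world has a successor (e.g. w0 R w0).

Yes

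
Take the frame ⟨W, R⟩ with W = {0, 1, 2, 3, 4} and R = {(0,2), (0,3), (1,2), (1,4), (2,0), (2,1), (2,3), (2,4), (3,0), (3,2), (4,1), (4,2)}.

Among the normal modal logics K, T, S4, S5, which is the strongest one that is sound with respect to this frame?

Reflexive (axiom T): no — 0 is not related to itself.
Transitive (axiom 4): no — 0 R 2 and 2 R 1, but not 0 R 1.
Euclidean (axiom 5): no — 2 R 0 and 2 R 1, but not 0 R 1.
So F validates K; T would additionally require R to be reflexive. The strongest is K.

K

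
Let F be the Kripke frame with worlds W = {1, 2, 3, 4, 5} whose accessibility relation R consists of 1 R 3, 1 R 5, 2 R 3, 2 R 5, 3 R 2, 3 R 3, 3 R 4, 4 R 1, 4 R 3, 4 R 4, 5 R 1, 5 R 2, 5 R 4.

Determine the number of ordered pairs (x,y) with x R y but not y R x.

Enumerating: (1,3), (4,1), (5,4).

3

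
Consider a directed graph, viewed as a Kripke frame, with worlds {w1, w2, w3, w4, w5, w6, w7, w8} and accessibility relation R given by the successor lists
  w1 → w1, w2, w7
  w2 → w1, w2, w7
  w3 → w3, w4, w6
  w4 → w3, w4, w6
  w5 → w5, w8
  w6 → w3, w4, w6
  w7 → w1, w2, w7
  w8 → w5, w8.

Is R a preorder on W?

Reflexive: yes — every world is R-related to itself.
Transitive: yes — every two-step R-path is closed by a direct edge.
So R is a preorder.

Yes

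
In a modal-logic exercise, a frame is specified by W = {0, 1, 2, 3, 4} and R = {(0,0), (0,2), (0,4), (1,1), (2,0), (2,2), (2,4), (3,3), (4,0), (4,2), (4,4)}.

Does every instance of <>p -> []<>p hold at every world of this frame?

Yes

Axiom 5 corresponds to the accessibility relation being Euclidean.
Euclidean: yes — any two successors of a common world are R-related.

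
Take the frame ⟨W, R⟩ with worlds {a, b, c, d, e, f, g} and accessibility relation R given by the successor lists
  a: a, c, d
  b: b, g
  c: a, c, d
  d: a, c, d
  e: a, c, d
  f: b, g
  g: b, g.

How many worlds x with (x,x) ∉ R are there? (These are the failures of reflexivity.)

Enumerating: e, f.

2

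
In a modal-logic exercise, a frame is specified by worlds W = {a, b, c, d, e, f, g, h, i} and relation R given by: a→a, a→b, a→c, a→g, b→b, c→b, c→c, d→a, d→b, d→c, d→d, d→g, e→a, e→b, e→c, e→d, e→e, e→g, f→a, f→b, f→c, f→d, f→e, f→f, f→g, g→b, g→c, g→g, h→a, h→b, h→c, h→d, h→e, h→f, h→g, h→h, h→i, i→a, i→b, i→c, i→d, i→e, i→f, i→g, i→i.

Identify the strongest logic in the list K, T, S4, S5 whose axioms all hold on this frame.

S4

Reflexive (axiom T): yes — every world is R-related to itself.
Transitive (axiom 4): yes — every two-step R-path is closed by a direct edge.
Euclidean (axiom 5): no — a R b and a R c, but not b R c.
So F validates K, T, S4; S5 would additionally require R to be Euclidean. The strongest is S4.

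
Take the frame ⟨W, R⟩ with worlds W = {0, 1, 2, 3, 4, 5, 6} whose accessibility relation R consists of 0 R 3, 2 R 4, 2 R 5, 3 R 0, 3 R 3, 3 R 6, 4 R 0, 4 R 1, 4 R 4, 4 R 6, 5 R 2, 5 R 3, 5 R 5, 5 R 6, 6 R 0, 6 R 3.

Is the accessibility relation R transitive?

Transitive: no — 0 R 3 and 3 R 6, but not 0 R 6.

No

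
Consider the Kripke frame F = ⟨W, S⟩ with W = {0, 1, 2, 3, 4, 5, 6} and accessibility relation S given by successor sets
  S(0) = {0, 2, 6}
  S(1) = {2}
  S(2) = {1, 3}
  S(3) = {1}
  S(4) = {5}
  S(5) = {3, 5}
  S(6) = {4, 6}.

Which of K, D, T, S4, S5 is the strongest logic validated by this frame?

D

Serial (axiom D): yes — every world has a successor (e.g. 0 S 0).
Reflexive (axiom T): no — 1 is not related to itself.
Transitive (axiom 4): no — 0 S 2 and 2 S 1, but not 0 S 1.
Euclidean (axiom 5): no — 0 S 2 and 0 S 6, but not 2 S 6.
So F validates K, D; T would additionally require S to be reflexive. The strongest is D.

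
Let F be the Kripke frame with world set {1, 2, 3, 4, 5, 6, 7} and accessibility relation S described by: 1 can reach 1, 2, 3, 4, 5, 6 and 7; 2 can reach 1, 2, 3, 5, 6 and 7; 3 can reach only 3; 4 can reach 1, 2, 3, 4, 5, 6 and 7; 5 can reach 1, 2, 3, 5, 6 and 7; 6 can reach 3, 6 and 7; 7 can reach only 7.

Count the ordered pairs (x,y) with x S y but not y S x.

Enumerating: (1,3), (1,6), (1,7), (2,3), (2,6), (2,7), (4,2), (4,3), (4,5), (4,6), (4,7), (5,3), (5,6), (5,7), (6,3), (6,7).

16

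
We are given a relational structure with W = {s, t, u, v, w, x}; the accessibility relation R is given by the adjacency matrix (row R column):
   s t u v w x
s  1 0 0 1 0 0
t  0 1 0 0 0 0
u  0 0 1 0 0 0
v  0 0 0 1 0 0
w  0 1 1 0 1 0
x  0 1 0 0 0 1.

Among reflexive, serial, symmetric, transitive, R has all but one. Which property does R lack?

symmetric

Reflexive: yes — every world is R-related to itself.
Serial: yes — every world has a successor (e.g. s R s).
Symmetric: no — s R v but not v R s.
Transitive: yes — every two-step R-path is closed by a direct edge.
Only symmetric fails.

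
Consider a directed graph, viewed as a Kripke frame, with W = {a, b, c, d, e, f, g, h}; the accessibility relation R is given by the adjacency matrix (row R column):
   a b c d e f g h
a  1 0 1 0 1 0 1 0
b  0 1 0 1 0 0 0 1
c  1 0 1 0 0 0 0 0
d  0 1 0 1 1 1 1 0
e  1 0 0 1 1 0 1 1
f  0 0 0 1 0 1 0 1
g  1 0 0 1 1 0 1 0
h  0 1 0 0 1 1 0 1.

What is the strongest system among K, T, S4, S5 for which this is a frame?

Reflexive (axiom T): yes — every world is R-related to itself.
Transitive (axiom 4): no — a R e and e R d, but not a R d.
Euclidean (axiom 5): no — a R c and a R e, but not c R e.
So F validates K, T; S4 would additionally require R to be transitive. The strongest is T.

T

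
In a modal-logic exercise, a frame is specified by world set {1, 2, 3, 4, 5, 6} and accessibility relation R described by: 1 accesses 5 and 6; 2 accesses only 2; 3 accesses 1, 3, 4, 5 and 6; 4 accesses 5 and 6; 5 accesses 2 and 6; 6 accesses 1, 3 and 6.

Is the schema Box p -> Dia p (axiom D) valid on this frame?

Yes

Axiom D corresponds to the accessibility relation being serial.
Serial: yes — every world has a successor (e.g. 1 R 5).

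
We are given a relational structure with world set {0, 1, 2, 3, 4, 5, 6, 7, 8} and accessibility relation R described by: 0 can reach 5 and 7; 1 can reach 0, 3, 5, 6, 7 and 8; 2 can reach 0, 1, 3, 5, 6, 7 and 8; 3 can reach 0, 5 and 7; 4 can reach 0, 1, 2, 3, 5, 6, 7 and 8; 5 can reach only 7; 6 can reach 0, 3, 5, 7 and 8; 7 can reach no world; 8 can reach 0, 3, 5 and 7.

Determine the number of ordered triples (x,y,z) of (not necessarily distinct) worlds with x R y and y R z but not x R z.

0

R is transitive; there are no such tuples.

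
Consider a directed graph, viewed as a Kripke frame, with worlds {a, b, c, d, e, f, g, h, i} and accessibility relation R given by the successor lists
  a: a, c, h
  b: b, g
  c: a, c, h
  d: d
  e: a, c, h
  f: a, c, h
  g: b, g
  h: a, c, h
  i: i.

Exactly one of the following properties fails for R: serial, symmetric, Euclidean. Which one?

Serial: yes — every world has a successor (e.g. a R a).
Symmetric: no — e R a but not a R e.
Euclidean: yes — any two successors of a common world are R-related.
Only symmetric fails.

symmetric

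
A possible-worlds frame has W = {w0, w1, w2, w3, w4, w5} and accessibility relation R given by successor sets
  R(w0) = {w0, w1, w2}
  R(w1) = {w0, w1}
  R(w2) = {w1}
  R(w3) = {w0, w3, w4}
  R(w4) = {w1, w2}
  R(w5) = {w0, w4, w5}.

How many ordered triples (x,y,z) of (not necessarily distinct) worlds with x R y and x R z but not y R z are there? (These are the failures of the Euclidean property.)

15

Enumerating: (w0,w1,w2), (w0,w2,w0), (w0,w2,w2), (w3,w0,w3), (w3,w0,w4), (w3,w4,w0), (w3,w4,w3), (w3,w4,w4), (w4,w1,w2), (w4,w2,w2), (w5,w0,w4), (w5,w0,w5), (w5,w4,w0), (w5,w4,w4), (w5,w4,w5).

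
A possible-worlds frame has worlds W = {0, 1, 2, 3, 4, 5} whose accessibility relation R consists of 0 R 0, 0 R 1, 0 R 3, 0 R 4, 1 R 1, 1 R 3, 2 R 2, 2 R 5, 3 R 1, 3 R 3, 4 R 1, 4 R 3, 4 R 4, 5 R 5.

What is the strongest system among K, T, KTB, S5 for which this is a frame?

T

Reflexive (axiom T): yes — every world is R-related to itself.
Symmetric (axiom B): no — 0 R 1 but not 1 R 0.
Euclidean (axiom 5): no — 0 R 1 and 0 R 4, but not 1 R 4.
So F validates K, T; KTB would additionally require R to be symmetric. The strongest is T.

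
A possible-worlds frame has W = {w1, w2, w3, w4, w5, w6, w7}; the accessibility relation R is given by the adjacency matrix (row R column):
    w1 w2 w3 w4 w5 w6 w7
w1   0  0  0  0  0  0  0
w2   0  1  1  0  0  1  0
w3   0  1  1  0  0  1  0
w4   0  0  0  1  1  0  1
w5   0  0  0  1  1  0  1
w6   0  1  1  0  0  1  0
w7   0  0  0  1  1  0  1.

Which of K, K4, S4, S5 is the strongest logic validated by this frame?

K4

Transitive (axiom 4): yes — every two-step R-path is closed by a direct edge.
Reflexive (axiom T): no — w1 is not related to itself.
Euclidean (axiom 5): yes — any two successors of a common world are R-related.
So F validates K, K4; S4 would additionally require R to be reflexive. The strongest is K4.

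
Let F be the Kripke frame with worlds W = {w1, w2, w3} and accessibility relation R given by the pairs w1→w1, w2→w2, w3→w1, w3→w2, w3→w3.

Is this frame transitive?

Transitive: yes — every two-step R-path is closed by a direct edge.

Yes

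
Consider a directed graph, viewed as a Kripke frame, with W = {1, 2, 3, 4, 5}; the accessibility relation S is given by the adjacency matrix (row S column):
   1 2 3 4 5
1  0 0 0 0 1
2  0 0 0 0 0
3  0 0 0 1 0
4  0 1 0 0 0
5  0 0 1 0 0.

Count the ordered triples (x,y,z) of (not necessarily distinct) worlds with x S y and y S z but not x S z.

Enumerating: (1,5,3), (3,4,2), (5,3,4).

3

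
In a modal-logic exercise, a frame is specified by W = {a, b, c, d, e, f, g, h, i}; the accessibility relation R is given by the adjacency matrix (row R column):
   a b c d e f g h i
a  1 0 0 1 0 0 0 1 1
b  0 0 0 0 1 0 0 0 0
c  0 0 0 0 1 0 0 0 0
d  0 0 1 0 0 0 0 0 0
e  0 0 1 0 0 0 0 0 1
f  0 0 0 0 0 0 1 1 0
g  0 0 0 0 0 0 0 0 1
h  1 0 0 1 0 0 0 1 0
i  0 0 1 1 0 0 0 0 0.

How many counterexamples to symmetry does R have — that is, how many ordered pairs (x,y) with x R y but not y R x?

11

Enumerating: (a,d), (a,i), (b,e), (d,c), (e,i), (f,g), (f,h), (g,i), (h,d), (i,c), (i,d).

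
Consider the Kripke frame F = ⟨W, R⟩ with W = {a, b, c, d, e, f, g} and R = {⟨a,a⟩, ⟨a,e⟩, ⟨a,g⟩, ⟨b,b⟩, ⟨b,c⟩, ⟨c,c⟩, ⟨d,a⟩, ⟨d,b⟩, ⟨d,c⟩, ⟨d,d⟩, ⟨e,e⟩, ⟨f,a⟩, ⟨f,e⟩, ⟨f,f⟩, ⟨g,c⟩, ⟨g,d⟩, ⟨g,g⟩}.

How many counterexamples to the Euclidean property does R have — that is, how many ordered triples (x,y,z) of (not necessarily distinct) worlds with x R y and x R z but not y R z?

Enumerating: (a,e,a), (a,e,g), (a,g,a), (a,g,e), (b,c,b), (d,a,b), (d,a,c), (d,a,d), (d,b,a), (d,b,d), (d,c,a), (d,c,b), … and 7 more.
Total: 19.

19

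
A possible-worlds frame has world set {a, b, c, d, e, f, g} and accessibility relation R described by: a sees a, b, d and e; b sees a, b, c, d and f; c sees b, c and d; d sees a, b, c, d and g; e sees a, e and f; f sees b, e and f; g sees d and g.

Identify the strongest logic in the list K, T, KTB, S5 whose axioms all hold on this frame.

KTB

Reflexive (axiom T): yes — every world is R-related to itself.
Symmetric (axiom B): yes — every pair in R has its reverse in R.
Euclidean (axiom 5): no — a R b and a R e, but not b R e.
So F validates K, T, KTB; S5 would additionally require R to be Euclidean. The strongest is KTB.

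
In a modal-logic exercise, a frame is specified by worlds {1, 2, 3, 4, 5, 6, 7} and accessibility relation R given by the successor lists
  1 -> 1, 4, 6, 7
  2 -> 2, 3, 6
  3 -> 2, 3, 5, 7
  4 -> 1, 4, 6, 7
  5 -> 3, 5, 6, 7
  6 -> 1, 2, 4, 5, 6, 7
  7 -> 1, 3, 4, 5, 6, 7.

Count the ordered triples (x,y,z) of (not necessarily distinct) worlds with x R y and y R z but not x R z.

Enumerating: (1,6,2), (1,6,5), (1,7,3), (1,7,5), (2,3,5), (2,3,7), (2,6,1), (2,6,4), (2,6,5), (2,6,7), (3,2,6), (3,5,6), … and 18 more.
Total: 30.

30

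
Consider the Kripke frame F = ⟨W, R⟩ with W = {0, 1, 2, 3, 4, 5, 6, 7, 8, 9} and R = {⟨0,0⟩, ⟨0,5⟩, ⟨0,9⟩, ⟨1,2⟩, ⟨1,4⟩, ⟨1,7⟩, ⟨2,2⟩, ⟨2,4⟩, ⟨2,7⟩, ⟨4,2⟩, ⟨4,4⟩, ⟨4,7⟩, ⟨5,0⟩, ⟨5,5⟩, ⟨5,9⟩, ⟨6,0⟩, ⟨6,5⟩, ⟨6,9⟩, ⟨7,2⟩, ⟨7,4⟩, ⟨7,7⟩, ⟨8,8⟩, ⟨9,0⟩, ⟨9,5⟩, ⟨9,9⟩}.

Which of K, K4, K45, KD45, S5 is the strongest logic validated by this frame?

K45

Transitive (axiom 4): yes — every two-step R-path is closed by a direct edge.
Euclidean (axiom 5): yes — any two successors of a common world are R-related.
Serial (axiom D): no — 3 has no R-successor.
Reflexive (axiom T): no — 1 is not related to itself.
So F validates K, K4, K45; KD45 would additionally require R to be serial. The strongest is K45.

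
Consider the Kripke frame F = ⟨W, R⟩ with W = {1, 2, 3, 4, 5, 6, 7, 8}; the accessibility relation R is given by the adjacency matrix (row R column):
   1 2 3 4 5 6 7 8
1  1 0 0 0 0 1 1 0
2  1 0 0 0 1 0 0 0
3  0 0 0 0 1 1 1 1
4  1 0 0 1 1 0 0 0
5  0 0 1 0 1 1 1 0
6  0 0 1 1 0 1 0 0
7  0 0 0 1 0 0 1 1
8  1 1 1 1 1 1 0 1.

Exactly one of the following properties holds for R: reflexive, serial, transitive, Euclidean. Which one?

serial

Reflexive: no — 2 is not related to itself.
Serial: yes — every world has a successor (e.g. 1 R 1).
Transitive: no — 1 R 6 and 6 R 3, but not 1 R 3.
Euclidean: no — 1 R 6 and 1 R 7, but not 6 R 7.
Only serial holds.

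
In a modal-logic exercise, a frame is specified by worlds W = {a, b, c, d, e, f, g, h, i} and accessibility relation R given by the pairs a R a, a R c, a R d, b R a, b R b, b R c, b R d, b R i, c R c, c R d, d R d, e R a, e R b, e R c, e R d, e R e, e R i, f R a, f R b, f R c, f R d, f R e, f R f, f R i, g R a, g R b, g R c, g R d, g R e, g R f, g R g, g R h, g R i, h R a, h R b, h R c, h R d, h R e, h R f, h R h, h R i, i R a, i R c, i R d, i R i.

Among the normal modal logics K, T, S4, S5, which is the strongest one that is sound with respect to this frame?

S4

Reflexive (axiom T): yes — every world is R-related to itself.
Transitive (axiom 4): yes — every two-step R-path is closed by a direct edge.
Euclidean (axiom 5): no — a R d and a R c, but not d R c.
So F validates K, T, S4; S5 would additionally require R to be Euclidean. The strongest is S4.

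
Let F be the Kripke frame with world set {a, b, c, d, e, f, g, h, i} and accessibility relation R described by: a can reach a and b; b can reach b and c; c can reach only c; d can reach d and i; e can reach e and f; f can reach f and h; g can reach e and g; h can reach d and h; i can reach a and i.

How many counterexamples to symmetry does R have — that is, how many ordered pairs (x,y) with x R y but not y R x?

8

Enumerating: (a,b), (b,c), (d,i), (e,f), (f,h), (g,e), (h,d), (i,a).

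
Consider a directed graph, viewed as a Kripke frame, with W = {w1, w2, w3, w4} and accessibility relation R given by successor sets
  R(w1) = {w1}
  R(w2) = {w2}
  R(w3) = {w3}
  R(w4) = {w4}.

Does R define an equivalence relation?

Reflexive: yes — every world is R-related to itself.
Symmetric: yes — every pair in R has its reverse in R.
Transitive: yes — every two-step R-path is closed by a direct edge.
So R is an equivalence relation.

Yes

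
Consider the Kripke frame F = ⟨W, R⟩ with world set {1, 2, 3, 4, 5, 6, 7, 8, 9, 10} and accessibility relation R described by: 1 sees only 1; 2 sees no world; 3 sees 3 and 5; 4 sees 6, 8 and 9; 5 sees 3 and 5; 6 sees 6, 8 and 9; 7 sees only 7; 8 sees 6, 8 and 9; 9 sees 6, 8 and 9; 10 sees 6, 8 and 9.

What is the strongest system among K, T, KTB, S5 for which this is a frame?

K

Reflexive (axiom T): no — 2 is not related to itself.
Symmetric (axiom B): no — 10 R 6 but not 6 R 10.
Euclidean (axiom 5): yes — any two successors of a common world are R-related.
So F validates K; T would additionally require R to be reflexive. The strongest is K.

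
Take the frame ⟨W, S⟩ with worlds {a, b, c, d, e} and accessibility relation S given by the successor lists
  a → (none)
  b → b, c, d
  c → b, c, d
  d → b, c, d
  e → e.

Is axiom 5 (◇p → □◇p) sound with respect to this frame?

The schema 5 characterises exactly the Euclidean frames.
Euclidean: yes — any two successors of a common world are S-related.

Yes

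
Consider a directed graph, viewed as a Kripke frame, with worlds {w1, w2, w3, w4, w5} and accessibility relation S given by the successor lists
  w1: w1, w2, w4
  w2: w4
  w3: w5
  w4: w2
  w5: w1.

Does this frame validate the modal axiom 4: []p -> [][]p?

No

By correspondence theory, 4 is valid on a frame iff S is transitive.
Transitive: no — w3 S w5 and w5 S w1, but not w3 S w1.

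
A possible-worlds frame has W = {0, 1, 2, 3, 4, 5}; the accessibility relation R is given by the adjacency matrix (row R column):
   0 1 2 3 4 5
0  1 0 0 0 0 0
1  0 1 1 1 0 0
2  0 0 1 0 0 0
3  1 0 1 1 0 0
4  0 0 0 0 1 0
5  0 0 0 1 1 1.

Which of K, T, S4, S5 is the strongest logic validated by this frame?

T

Reflexive (axiom T): yes — every world is R-related to itself.
Transitive (axiom 4): no — 1 R 3 and 3 R 0, but not 1 R 0.
Euclidean (axiom 5): no — 1 R 2 and 1 R 3, but not 2 R 3.
So F validates K, T; S4 would additionally require R to be transitive. The strongest is T.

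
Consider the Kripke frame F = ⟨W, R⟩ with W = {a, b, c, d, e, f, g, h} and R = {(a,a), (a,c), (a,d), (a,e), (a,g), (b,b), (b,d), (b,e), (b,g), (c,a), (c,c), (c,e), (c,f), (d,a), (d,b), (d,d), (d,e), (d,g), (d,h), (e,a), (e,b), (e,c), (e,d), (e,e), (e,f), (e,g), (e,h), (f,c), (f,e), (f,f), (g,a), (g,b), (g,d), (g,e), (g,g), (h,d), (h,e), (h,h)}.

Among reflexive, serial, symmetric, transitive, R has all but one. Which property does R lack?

Reflexive: yes — every world is R-related to itself.
Serial: yes — every world has a successor (e.g. a R a).
Symmetric: yes — every pair in R has its reverse in R.
Transitive: no — a R c and c R f, but not a R f.
Only transitive fails.

transitive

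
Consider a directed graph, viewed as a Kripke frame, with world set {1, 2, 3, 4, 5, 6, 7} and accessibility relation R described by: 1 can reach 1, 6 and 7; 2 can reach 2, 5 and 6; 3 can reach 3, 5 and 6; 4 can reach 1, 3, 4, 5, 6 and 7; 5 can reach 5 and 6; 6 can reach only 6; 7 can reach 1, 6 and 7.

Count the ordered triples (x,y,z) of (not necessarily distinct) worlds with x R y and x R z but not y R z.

Enumerating: (1,6,1), (1,6,7), (2,5,2), (2,6,2), (2,6,5), (3,5,3), (3,6,3), (3,6,5), (4,1,3), (4,1,4), (4,1,5), (4,3,1), … and 17 more.
Total: 29.

29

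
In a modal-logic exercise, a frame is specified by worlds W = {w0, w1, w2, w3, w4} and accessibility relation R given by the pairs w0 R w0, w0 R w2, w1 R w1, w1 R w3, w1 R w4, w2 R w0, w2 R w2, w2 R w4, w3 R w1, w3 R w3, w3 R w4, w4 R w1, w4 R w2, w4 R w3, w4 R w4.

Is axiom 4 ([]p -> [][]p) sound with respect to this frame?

No

By correspondence theory, 4 is valid on a frame iff R is transitive.
Transitive: no — w0 R w2 and w2 R w4, but not w0 R w4.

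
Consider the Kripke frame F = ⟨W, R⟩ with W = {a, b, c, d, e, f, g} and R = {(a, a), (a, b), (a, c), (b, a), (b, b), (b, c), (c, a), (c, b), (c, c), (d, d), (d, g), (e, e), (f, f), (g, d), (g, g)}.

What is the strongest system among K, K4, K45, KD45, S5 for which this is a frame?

S5

Transitive (axiom 4): yes — every two-step R-path is closed by a direct edge.
Euclidean (axiom 5): yes — any two successors of a common world are R-related.
Serial (axiom D): yes — every world has a successor (e.g. a R a).
Reflexive (axiom T): yes — every world is R-related to itself.
So F validates K, K4, K45, KD45, S5. The strongest is S5.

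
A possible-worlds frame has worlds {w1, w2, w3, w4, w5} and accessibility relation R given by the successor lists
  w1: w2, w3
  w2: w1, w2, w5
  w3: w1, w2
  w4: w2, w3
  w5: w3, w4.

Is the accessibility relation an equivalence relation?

Reflexive: no — w1 is not related to itself.
Symmetric: no — w2 R w5 but not w5 R w2.
Transitive: no — w1 R w2 and w2 R w5, but not w1 R w5.
So R is not an equivalence relation.

No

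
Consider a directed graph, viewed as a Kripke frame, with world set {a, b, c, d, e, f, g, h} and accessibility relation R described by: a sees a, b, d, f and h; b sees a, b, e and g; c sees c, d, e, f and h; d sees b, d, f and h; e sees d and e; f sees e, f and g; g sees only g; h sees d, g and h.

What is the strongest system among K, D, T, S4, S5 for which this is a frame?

T

Serial (axiom D): yes — every world has a successor (e.g. a R a).
Reflexive (axiom T): yes — every world is R-related to itself.
Transitive (axiom 4): no — a R b and b R e, but not a R e.
Euclidean (axiom 5): no — a R b and a R d, but not b R d.
So F validates K, D, T; S4 would additionally require R to be transitive. The strongest is T.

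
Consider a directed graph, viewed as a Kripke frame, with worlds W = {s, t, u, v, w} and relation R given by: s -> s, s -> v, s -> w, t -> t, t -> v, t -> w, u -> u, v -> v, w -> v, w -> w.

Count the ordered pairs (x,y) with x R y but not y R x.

5

Enumerating: (s,v), (s,w), (t,v), (t,w), (w,v).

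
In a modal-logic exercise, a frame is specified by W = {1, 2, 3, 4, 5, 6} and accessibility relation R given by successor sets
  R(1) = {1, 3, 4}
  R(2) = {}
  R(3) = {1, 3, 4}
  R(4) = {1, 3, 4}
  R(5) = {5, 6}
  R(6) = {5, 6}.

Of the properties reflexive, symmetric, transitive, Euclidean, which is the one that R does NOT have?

Reflexive: no — 2 is not related to itself.
Symmetric: yes — every pair in R has its reverse in R.
Transitive: yes — every two-step R-path is closed by a direct edge.
Euclidean: yes — any two successors of a common world are R-related.
Only reflexive fails.

reflexive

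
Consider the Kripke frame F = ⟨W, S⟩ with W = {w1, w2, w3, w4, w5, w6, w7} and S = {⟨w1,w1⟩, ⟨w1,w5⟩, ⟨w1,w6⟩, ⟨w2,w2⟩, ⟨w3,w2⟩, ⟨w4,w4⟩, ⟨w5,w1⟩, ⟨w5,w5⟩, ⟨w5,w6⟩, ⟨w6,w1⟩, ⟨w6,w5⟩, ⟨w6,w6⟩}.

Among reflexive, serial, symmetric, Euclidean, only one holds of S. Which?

Euclidean

Reflexive: no — w3 is not related to itself.
Serial: no — w7 has no S-successor.
Symmetric: no — w3 S w2 but not w2 S w3.
Euclidean: yes — any two successors of a common world are S-related.
Only Euclidean holds.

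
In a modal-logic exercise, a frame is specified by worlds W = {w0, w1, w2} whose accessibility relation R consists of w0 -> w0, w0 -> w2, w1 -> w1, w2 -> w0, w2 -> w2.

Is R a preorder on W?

Reflexive: yes — every world is R-related to itself.
Transitive: yes — every two-step R-path is closed by a direct edge.
So R is a preorder.

Yes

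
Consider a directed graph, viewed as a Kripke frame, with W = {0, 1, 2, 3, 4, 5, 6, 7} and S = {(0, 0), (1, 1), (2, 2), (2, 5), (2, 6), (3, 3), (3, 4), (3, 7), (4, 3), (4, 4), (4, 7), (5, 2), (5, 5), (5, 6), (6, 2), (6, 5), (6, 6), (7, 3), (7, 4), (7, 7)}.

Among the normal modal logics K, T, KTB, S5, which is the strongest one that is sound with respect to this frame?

Reflexive (axiom T): yes — every world is S-related to itself.
Symmetric (axiom B): yes — every pair in S has its reverse in S.
Euclidean (axiom 5): yes — any two successors of a common world are S-related.
So F validates K, T, KTB, S5. The strongest is S5.

S5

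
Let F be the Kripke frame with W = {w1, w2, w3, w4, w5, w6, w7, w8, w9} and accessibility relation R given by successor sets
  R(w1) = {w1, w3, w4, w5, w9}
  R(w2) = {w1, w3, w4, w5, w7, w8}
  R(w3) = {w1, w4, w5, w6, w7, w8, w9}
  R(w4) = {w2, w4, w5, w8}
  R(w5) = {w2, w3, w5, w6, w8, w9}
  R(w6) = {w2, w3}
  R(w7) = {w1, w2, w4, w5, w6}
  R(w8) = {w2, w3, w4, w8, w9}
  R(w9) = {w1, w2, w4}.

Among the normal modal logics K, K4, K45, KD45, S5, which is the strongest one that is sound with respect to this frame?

Transitive (axiom 4): no — w1 R w3 and w3 R w6, but not w1 R w6.
Euclidean (axiom 5): no — w1 R w4 and w1 R w3, but not w4 R w3.
Serial (axiom D): yes — every world has a successor (e.g. w1 R w1).
Reflexive (axiom T): no — w2 is not related to itself.
So F validates K; K4 would additionally require R to be transitive. The strongest is K.

K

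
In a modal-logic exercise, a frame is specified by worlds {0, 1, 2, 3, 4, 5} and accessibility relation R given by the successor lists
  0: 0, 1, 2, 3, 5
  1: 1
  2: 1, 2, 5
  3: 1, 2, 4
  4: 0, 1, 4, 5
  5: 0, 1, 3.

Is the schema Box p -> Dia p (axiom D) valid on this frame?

Yes

Axiom D corresponds to the accessibility relation being serial.
Serial: yes — every world has a successor (e.g. 0 R 0).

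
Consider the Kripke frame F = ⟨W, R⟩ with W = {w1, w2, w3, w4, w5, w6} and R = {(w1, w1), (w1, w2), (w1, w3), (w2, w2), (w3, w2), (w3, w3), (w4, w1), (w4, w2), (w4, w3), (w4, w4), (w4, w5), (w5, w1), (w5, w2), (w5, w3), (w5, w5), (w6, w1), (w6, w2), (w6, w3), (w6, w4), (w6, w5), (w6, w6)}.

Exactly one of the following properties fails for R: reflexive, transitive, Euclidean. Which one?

Euclidean

Reflexive: yes — every world is R-related to itself.
Transitive: yes — every two-step R-path is closed by a direct edge.
Euclidean: no — w1 R w2 and w1 R w3, but not w2 R w3.
Only Euclidean fails.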